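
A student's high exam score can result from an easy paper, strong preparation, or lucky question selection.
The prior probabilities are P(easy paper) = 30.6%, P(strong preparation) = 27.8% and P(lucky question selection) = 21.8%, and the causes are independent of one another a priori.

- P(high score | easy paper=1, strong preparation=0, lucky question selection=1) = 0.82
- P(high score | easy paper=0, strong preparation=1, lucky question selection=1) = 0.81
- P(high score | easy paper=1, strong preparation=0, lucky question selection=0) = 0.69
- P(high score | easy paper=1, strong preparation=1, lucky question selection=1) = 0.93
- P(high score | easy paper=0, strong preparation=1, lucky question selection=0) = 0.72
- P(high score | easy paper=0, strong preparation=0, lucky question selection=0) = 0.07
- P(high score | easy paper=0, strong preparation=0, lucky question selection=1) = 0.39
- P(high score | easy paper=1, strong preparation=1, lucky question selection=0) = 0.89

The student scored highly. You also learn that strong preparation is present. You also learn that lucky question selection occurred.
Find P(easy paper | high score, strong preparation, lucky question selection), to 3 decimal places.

P(easy paper | high score, strong preparation, lucky question selection) ≈ 0.336

Sum P(high score|·) weighted by the priors over both values of easy paper:
  P(high score | strong preparation, lucky question selection) = 0.81*0.694 + 0.93*0.306
        = 0.562140 + 0.284580 = 0.846720
The terms with easy paper present sum to 0.284580, so
  P(easy paper | high score, strong preparation, lucky question selection) = 0.284580 / 0.846720 ≈ 0.336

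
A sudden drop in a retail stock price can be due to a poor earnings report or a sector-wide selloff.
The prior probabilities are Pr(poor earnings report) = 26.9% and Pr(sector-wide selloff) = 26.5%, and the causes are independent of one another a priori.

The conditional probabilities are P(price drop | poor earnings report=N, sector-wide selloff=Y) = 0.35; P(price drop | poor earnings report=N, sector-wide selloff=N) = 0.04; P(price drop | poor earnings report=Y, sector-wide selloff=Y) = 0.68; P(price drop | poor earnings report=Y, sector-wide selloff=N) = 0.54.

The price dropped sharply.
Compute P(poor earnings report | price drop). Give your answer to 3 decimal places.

P(poor earnings report | price drop) ≈ 0.635

P(price drop) = 0.04·0.731·0.735 + 0.35·0.731·0.265 + 0.54·0.269·0.735 + 0.68·0.269·0.265 = 0.021491 + 0.067800 + 0.106766 + 0.048474 = 0.244531
Restricting to configurations with poor earnings report present: 0.106766 + 0.048474 = 0.155240.
P(poor earnings report | price drop) = 0.155240 / 0.244531 ≈ 0.635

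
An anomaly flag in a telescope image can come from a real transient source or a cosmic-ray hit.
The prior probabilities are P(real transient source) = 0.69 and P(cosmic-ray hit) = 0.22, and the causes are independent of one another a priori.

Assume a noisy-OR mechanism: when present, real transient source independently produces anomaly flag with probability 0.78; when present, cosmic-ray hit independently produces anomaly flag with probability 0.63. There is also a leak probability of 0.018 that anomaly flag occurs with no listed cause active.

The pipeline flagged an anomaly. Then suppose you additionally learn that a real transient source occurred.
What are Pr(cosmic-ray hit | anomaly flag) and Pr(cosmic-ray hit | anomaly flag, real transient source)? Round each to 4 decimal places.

Pr(cosmic-ray hit | anomaly flag) ≈ 0.3005; Pr(cosmic-ray hit | anomaly flag, real transient source) ≈ 0.2487

Under noisy-OR, P(anomaly flag | causes) = 1 − (1−0.018)·∏(1−qᵢ) over the active causes.
Weight on cosmic-ray hit=true, given the evidence: 0.043420 + 0.139666 = 0.183086
The normalizing constant is 0.018*0.31*0.78 + 0.63666*0.31*0.22 + 0.78396*0.69*0.78 + 0.920065*0.69*0.22 = 0.609365
Posterior = 0.183086 / 0.609365 ≈ 0.3005

With the extra evidence:
Weight on cosmic-ray hit=true, given the evidence: 0.920065×0.22 = 0.202414
Denominator P(anomaly flag | real transient source): 0.78396×0.78 + 0.920065×0.22 = 0.813903
P(cosmic-ray hit | anomaly flag, real transient source) = 0.202414/0.813903 ≈ 0.2487
The drop from 0.3005 to 0.2487 is the explaining-away (discounting) effect.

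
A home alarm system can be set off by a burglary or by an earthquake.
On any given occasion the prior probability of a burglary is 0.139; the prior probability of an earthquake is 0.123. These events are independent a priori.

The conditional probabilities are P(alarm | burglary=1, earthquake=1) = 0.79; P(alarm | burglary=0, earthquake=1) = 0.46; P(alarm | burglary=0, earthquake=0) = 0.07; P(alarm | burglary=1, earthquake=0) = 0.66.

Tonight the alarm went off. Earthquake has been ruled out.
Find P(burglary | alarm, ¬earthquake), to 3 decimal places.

P(burglary | alarm, ¬earthquake) ≈ 0.604

For the numerator, keep only burglary=true terms: 0.66*0.139 = 0.091740
The normalizing constant is 0.07*0.861 + 0.66*0.139 = 0.152010
P(burglary | alarm, ¬earthquake) = 0.091740/0.152010 ≈ 0.604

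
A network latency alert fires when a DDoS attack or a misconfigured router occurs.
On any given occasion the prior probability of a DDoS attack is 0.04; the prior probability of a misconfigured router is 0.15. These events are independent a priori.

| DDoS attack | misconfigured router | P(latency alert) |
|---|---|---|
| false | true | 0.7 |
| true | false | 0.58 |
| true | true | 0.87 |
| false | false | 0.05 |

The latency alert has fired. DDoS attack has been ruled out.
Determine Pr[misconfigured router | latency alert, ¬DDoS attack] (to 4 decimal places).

P(latency alert | ¬DDoS attack) = 0.05*0.85 + 0.7*0.15 = 0.042500 + 0.105000 = 0.147500
Restricting to configurations with misconfigured router present: 0.7*0.15 = 0.105000.
P(misconfigured router | latency alert, ¬DDoS attack) = 0.105000 / 0.147500 ≈ 0.7119

Pr[misconfigured router | latency alert, ¬DDoS attack] ≈ 0.7119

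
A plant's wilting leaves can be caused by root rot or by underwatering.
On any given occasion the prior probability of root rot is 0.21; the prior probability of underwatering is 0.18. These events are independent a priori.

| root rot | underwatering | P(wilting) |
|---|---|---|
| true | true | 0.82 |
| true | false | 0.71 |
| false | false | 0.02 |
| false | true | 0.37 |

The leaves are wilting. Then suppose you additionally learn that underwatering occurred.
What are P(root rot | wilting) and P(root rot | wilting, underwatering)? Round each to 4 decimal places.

Sum P(wilting|·) weighted by the priors over the 4 (root rot, underwatering) configurations:
  P(wilting) = 0.02*0.79*0.82 + 0.37*0.79*0.18 + 0.71*0.21*0.82 + 0.82*0.21*0.18
        = 0.012956 + 0.052614 + 0.122262 + 0.030996 = 0.218828
The terms with root rot present sum to 0.153258, so
  P(root rot | wilting) = 0.153258 / 0.218828 ≈ 0.7004

Now also conditioning on underwatering=true:
Sum P(wilting|·) weighted by the priors over both values of root rot:
  P(wilting | underwatering) = 0.37·0.79 + 0.82·0.21
        = 0.292300 + 0.172200 = 0.464500
The terms with root rot present sum to 0.172200, so
  P(root rot | wilting, underwatering) = 0.172200 / 0.464500 ≈ 0.3707

P(root rot | wilting) ≈ 0.7004; P(root rot | wilting, underwatering) ≈ 0.3707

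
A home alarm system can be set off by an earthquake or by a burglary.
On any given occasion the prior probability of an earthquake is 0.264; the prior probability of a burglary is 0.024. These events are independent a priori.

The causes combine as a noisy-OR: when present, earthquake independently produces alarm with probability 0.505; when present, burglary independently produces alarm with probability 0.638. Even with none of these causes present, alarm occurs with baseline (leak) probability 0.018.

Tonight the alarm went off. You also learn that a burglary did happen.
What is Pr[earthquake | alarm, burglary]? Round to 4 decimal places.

Under noisy-OR, P(alarm | causes) = 1 − (1−0.018)·∏(1−qᵢ) over the active causes.
Sum P(alarm|·) weighted by the priors over both values of earthquake:
  P(alarm | burglary) = 0.644516×0.736 + 0.824035×0.264
        = 0.474364 + 0.217545 = 0.691909
Configurations with earthquake contribute 0.217545, so
  P(earthquake | alarm, burglary) = 0.217545 / 0.691909 ≈ 0.3144

Pr[earthquake | alarm, burglary] ≈ 0.3144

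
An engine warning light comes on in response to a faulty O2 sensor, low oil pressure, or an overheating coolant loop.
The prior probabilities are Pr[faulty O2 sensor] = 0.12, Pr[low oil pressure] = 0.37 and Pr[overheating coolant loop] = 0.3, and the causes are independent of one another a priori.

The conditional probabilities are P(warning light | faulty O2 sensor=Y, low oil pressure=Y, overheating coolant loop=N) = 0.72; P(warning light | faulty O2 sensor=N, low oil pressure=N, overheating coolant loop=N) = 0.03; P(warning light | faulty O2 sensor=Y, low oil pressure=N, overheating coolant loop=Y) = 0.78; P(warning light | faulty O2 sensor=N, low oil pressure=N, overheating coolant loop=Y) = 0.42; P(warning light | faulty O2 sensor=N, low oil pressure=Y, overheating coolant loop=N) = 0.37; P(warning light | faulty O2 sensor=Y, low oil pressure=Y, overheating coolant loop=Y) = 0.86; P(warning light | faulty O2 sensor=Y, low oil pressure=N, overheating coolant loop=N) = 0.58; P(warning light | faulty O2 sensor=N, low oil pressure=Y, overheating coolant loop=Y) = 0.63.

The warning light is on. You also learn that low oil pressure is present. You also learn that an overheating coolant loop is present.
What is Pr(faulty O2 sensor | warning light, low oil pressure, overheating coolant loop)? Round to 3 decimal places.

Numerator (weight on configurations with faulty O2 sensor): 0.86*0.12 = 0.103200
Normalizer over all consistent configurations: 0.63*0.88 + 0.86*0.12 = 0.657600
P(faulty O2 sensor | warning light, low oil pressure, overheating coolant loop) = 0.103200/0.657600 ≈ 0.157

Pr(faulty O2 sensor | warning light, low oil pressure, overheating coolant loop) ≈ 0.157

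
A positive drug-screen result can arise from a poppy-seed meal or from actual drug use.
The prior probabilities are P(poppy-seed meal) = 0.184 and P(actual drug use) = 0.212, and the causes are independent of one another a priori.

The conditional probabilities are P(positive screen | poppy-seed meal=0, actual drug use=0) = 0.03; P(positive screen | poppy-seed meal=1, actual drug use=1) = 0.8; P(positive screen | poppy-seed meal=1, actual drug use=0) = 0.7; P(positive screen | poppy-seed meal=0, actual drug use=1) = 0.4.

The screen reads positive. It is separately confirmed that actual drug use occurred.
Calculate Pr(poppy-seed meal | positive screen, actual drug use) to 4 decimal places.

Pr(poppy-seed meal | positive screen, actual drug use) ≈ 0.3108

P(positive screen | actual drug use) = 0.4×0.816 + 0.8×0.184 = 0.326400 + 0.147200 = 0.473600
Of this, 0.147200 comes from 0.8×0.184 (the poppy-seed meal=true cases).
P(poppy-seed meal | positive screen, actual drug use) = 0.147200 / 0.473600 ≈ 0.3108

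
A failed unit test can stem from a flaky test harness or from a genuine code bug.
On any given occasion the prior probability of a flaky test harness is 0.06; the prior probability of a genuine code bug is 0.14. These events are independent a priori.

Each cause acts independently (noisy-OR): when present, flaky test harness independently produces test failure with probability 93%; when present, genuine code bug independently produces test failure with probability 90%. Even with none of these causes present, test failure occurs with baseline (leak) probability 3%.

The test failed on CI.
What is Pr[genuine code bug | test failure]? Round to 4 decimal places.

Pr[genuine code bug | test failure] ≈ 0.6374

Under noisy-OR, P(test failure | causes) = 1 − (1−0.03)·∏(1−qᵢ) over the active causes.
Weight on genuine code bug=true, given the evidence: 0.118835 + 0.008343 = 0.127178
The normalizing constant is 0.03·0.94·0.86 + 0.903·0.94·0.14 + 0.9321·0.06·0.86 + 0.99321·0.06·0.14 = 0.199526
Posterior = 0.127178 / 0.199526 ≈ 0.6374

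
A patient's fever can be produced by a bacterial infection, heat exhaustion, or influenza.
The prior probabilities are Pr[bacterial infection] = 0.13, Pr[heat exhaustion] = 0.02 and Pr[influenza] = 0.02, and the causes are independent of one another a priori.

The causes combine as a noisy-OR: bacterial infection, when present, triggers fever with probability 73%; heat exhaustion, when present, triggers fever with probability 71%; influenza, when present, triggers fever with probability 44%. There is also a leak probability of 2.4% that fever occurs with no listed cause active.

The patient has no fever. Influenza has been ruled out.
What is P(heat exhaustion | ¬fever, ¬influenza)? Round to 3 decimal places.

P(heat exhaustion | ¬fever, ¬influenza) ≈ 0.006

Under noisy-OR, P(fever | causes) = 1 − (1−0.024)·∏(1−qᵢ) over the active causes.
Sum P(¬fever|·) weighted by the priors over the 4 (bacterial infection, heat exhaustion) configurations:
  P(¬fever | ¬influenza) = 0.976×0.87×0.98 + 0.28304×0.87×0.02 + 0.26352×0.13×0.98 + 0.076421×0.13×0.02
        = 0.832138 + 0.004925 + 0.033572 + 0.000199 = 0.870834
Keeping only the heat exhaustion-present terms gives 0.005124, so
  P(heat exhaustion | ¬fever, ¬influenza) = 0.005124 / 0.870834 ≈ 0.006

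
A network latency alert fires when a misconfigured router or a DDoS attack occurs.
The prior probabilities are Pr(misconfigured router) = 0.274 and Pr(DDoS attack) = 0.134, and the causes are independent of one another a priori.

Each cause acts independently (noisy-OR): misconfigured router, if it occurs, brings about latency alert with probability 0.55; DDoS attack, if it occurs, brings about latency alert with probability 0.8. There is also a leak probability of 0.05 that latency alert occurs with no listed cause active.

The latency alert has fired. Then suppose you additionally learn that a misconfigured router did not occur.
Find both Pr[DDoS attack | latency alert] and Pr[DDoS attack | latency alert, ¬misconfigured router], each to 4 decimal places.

Under noisy-OR, P(latency alert | causes) = 1 − (1−0.05)·∏(1−qᵢ) over the active causes.
Enumerate the 4 (misconfigured router, DDoS attack) configurations and weight by the priors:
  P(latency alert) = 0.05×0.726×0.866 + 0.81×0.726×0.134 + 0.5725×0.274×0.866 + 0.9145×0.274×0.134
        = 0.031436 + 0.078800 + 0.135845 + 0.033577 = 0.279658
Keeping only the DDoS attack-present terms gives 0.112377, so
  P(DDoS attack | latency alert) = 0.112377 / 0.279658 ≈ 0.4018

Now also conditioning on misconfigured router≠true:
Weight on DDoS attack=true, given the evidence: 0.81×0.134 = 0.108540
Denominator P(latency alert | ¬misconfigured router): 0.05×0.866 + 0.81×0.134 = 0.151840
Posterior = 0.108540 / 0.151840 ≈ 0.7148
With misconfigured router excluded, DDoS attack must carry more of the explanatory weight for the latency alert.

Pr[DDoS attack | latency alert] ≈ 0.4018; Pr[DDoS attack | latency alert, ¬misconfigured router] ≈ 0.7148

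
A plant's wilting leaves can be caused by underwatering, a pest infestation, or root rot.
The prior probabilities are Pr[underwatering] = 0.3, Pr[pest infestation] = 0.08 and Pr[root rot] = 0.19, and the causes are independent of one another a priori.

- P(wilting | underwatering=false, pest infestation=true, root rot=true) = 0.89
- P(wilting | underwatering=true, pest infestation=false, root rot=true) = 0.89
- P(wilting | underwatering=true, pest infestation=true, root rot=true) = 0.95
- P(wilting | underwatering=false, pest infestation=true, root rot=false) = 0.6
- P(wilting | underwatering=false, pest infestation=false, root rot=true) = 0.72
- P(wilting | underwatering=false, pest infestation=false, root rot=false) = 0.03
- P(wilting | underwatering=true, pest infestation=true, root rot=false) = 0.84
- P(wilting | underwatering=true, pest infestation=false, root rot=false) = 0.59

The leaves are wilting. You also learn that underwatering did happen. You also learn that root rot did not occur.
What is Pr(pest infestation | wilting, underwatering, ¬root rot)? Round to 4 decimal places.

Numerator (weight on configurations with pest infestation): 0.84×0.08 = 0.067200
Normalizer over all consistent configurations: 0.59×0.92 + 0.84×0.08 = 0.610000
Posterior = 0.067200 / 0.610000 ≈ 0.1102

Pr(pest infestation | wilting, underwatering, ¬root rot) ≈ 0.1102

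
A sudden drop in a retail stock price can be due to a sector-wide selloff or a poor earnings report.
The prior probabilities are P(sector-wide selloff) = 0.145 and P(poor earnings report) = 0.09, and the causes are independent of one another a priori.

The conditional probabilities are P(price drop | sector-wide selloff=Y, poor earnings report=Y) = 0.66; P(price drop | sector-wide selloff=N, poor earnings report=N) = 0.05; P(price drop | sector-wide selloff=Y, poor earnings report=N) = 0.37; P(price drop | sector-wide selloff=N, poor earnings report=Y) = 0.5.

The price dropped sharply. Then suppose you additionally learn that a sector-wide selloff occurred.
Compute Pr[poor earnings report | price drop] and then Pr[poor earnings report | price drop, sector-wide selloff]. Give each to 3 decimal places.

Weight on poor earnings report=true, given the evidence: 0.038475 + 0.008613 = 0.047088
Normalizer over all consistent configurations: 0.05·0.855·0.91 + 0.5·0.855·0.09 + 0.37·0.145·0.91 + 0.66·0.145·0.09 = 0.134812
Posterior = 0.047088 / 0.134812 ≈ 0.349

With the extra evidence:
Weight on poor earnings report=true, given the evidence: 0.66·0.09 = 0.059400
Denominator P(price drop | sector-wide selloff): 0.37·0.91 + 0.66·0.09 = 0.396100
P(poor earnings report | price drop, sector-wide selloff) = 0.059400/0.396100 ≈ 0.150
This is intercausal reasoning (explaining away): once sector-wide selloff accounts for the price drop, poor earnings report becomes less likely.

Pr[poor earnings report | price drop] ≈ 0.349; Pr[poor earnings report | price drop, sector-wide selloff] ≈ 0.150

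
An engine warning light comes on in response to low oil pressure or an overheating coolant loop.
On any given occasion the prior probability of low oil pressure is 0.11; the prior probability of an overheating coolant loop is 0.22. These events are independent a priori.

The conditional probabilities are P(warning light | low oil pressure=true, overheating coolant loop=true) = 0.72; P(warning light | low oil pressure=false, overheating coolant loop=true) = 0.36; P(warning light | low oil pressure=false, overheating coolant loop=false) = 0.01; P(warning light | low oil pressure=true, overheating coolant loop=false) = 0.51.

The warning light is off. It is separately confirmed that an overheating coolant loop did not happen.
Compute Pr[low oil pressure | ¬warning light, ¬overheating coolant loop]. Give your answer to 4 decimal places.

Pr[low oil pressure | ¬warning light, ¬overheating coolant loop] ≈ 0.0576

Numerator (weight on configurations with low oil pressure): 0.49·0.11 = 0.053900
Denominator P(¬warning light | ¬overheating coolant loop): 0.99·0.89 + 0.49·0.11 = 0.935000
Posterior = 0.053900 / 0.935000 ≈ 0.0576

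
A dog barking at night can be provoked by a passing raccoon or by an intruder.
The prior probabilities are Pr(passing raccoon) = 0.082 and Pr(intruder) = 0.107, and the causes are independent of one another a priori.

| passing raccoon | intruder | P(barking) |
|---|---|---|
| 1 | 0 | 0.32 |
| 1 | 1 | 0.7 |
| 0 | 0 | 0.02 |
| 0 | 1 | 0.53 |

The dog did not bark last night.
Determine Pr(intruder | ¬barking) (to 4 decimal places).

Pr(intruder | ¬barking) ≈ 0.0541

Numerator (weight on configurations with intruder): 0.046166 + 0.002632 = 0.048798
Normalizer over all consistent configurations: 0.98·0.918·0.893 + 0.47·0.918·0.107 + 0.68·0.082·0.893 + 0.3·0.082·0.107 = 0.901971
P(intruder | ¬barking) = 0.048798/0.901971 ≈ 0.0541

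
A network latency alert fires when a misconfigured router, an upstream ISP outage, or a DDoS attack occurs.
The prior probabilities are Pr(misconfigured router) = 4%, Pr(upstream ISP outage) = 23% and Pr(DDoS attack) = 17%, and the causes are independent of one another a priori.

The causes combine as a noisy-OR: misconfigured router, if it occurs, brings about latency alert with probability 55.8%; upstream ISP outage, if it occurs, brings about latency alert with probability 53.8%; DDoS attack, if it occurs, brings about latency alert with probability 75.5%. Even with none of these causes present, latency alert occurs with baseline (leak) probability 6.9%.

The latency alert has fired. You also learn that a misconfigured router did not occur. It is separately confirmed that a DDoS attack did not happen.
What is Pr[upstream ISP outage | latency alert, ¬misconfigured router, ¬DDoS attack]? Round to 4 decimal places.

Under noisy-OR, P(latency alert | causes) = 1 − (1−0.069)·∏(1−qᵢ) over the active causes.
Weight on upstream ISP outage=true, given the evidence: 0.569878×0.23 = 0.131072
Normalizer over all consistent configurations: 0.069×0.77 + 0.569878×0.23 = 0.184202
Posterior = 0.131072 / 0.184202 ≈ 0.7116

Pr[upstream ISP outage | latency alert, ¬misconfigured router, ¬DDoS attack] ≈ 0.7116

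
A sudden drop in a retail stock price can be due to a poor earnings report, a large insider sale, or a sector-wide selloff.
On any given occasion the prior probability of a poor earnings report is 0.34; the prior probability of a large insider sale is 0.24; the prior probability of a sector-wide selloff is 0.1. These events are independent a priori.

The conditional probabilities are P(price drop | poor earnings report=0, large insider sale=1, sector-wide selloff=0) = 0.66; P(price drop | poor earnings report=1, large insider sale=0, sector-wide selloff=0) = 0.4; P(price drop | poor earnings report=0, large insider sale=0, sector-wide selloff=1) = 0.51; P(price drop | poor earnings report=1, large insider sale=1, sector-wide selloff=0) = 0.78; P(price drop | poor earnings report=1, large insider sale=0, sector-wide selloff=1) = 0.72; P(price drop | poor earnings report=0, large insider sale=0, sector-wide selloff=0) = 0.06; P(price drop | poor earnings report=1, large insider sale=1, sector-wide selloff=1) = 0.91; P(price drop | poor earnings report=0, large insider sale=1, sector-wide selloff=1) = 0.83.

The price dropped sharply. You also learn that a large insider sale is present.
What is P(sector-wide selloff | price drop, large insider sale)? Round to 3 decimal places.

P(sector-wide selloff | price drop, large insider sale) ≈ 0.120

P(price drop | large insider sale) = 0.66*0.66*0.9 + 0.83*0.66*0.1 + 0.78*0.34*0.9 + 0.91*0.34*0.1 = 0.392040 + 0.054780 + 0.238680 + 0.030940 = 0.716440
The sector-wide selloff-present share is 0.054780 + 0.030940 = 0.085720.
Hence the posterior is 0.085720/0.716440 ≈ 0.120.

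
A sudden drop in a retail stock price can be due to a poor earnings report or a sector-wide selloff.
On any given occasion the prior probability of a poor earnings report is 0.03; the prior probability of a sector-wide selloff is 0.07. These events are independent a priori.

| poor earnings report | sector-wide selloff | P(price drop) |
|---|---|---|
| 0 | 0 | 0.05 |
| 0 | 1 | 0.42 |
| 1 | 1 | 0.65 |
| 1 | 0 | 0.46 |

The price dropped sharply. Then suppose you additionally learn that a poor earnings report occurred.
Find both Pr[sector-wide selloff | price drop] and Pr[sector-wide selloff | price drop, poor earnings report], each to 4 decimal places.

P(price drop) = 0.05*0.97*0.93 + 0.42*0.97*0.07 + 0.46*0.03*0.93 + 0.65*0.03*0.07 = 0.045105 + 0.028518 + 0.012834 + 0.001365 = 0.087822
Of this, 0.029883 comes from 0.028518 + 0.001365 (the sector-wide selloff=true cases).
P(sector-wide selloff | price drop) = 0.029883 / 0.087822 ≈ 0.3403

With the extra evidence:
P(price drop | poor earnings report) = 0.46×0.93 + 0.65×0.07 = 0.427800 + 0.045500 = 0.473300
Restricting to configurations with sector-wide selloff present: 0.65×0.07 = 0.045500.
So P(sector-wide selloff | price drop, poor earnings report) = 0.045500/0.473300 ≈ 0.0961.
Conditioning on poor earnings report lowers the posterior on sector-wide selloff: the classic explaining-away effect in a common-effect structure.

Pr[sector-wide selloff | price drop] ≈ 0.3403; Pr[sector-wide selloff | price drop, poor earnings report] ≈ 0.0961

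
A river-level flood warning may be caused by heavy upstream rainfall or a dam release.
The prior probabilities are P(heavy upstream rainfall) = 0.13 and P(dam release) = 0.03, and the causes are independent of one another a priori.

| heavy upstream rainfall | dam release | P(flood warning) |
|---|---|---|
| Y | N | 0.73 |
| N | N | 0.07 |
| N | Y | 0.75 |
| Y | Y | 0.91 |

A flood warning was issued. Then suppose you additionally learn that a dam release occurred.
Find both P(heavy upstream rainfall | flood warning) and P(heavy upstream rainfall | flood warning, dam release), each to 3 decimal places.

By total probability over the 4 (heavy upstream rainfall, dam release) configurations:
  P(flood warning) = 0.07×0.87×0.97 + 0.75×0.87×0.03 + 0.73×0.13×0.97 + 0.91×0.13×0.03
        = 0.059073 + 0.019575 + 0.092053 + 0.003549 = 0.174250
Keeping only the heavy upstream rainfall-present terms gives 0.095602, so
  P(heavy upstream rainfall | flood warning) = 0.095602 / 0.174250 ≈ 0.549

Now condition on the additional information:
P(flood warning | dam release) = 0.75×0.87 + 0.91×0.13 = 0.652500 + 0.118300 = 0.770800
The heavy upstream rainfall-present share is 0.91×0.13 = 0.118300.
So P(heavy upstream rainfall | flood warning, dam release) = 0.118300/0.770800 ≈ 0.153.

P(heavy upstream rainfall | flood warning) ≈ 0.549; P(heavy upstream rainfall | flood warning, dam release) ≈ 0.153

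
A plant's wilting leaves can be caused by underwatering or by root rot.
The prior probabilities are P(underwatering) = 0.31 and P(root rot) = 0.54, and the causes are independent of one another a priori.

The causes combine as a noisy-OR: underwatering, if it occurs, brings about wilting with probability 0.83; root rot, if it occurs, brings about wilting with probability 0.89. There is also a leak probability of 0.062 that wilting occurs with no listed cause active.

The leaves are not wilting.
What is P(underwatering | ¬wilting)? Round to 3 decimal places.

Under noisy-OR, P(wilting | causes) = 1 − (1−0.062)·∏(1−qᵢ) over the active causes.
For the numerator, keep only underwatering=true terms: 0.022739 + 0.002936 = 0.025675
Denominator P(¬wilting): 0.938×0.69×0.46 + 0.10318×0.69×0.54 + 0.15946×0.31×0.46 + 0.017541×0.31×0.54 = 0.361841
P(underwatering | ¬wilting) = 0.025675/0.361841 ≈ 0.071

P(underwatering | ¬wilting) ≈ 0.071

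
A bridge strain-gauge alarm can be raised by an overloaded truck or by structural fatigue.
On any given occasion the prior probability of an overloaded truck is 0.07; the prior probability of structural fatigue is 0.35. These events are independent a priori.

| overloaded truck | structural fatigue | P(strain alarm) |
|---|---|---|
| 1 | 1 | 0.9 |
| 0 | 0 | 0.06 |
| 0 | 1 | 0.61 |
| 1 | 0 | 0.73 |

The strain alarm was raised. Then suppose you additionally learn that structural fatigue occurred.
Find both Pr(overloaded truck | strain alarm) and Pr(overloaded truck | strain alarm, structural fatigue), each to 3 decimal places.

Pr(overloaded truck | strain alarm) ≈ 0.191; Pr(overloaded truck | strain alarm, structural fatigue) ≈ 0.100

Weight on overloaded truck=true, given the evidence: 0.033215 + 0.022050 = 0.055265
The normalizing constant is 0.06×0.93×0.65 + 0.61×0.93×0.35 + 0.73×0.07×0.65 + 0.9×0.07×0.35 = 0.290090
P(overloaded truck | strain alarm) = 0.055265/0.290090 ≈ 0.191

Now condition on the additional information:
Enumerate both values of overloaded truck and weight by the priors:
  P(strain alarm | structural fatigue) = 0.61*0.93 + 0.9*0.07
        = 0.567300 + 0.063000 = 0.630300
The terms with overloaded truck present sum to 0.063000, so
  P(overloaded truck | strain alarm, structural fatigue) = 0.063000 / 0.630300 ≈ 0.100
Conditioning on structural fatigue lowers the posterior on overloaded truck: the classic explaining-away effect in a common-effect structure.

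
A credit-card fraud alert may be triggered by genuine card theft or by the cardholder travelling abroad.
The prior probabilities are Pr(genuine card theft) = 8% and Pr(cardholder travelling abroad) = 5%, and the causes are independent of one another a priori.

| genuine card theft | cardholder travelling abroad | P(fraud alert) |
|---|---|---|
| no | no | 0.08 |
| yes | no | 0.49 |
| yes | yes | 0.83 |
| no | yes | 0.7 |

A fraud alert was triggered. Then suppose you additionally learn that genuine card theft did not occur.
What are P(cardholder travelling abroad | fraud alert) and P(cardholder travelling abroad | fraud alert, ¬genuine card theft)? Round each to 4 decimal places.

P(cardholder travelling abroad | fraud alert) ≈ 0.2489; P(cardholder travelling abroad | fraud alert, ¬genuine card theft) ≈ 0.3153

Enumerate the 4 (genuine card theft, cardholder travelling abroad) configurations and weight by the priors:
  P(fraud alert) = 0.08·0.92·0.95 + 0.7·0.92·0.05 + 0.49·0.08·0.95 + 0.83·0.08·0.05
        = 0.069920 + 0.032200 + 0.037240 + 0.003320 = 0.142680
The terms with cardholder travelling abroad present sum to 0.035520, so
  P(cardholder travelling abroad | fraud alert) = 0.035520 / 0.142680 ≈ 0.2489

Now condition on the additional information:
Numerator (weight on configurations with cardholder travelling abroad): 0.7·0.05 = 0.035000
The normalizing constant is 0.08·0.95 + 0.7·0.05 = 0.111000
Posterior = 0.035000 / 0.111000 ≈ 0.3153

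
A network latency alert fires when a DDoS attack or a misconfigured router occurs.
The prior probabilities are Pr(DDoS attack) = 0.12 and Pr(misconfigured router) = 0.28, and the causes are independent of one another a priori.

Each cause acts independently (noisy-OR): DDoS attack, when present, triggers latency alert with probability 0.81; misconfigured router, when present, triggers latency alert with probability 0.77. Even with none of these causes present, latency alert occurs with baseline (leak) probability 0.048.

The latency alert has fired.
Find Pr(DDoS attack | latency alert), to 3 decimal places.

Pr(DDoS attack | latency alert) ≈ 0.316

Under noisy-OR, P(latency alert | causes) = 1 − (1−0.048)·∏(1−qᵢ) over the active causes.
Weight on DDoS attack=true, given the evidence: 0.070772 + 0.032202 = 0.102974
The normalizing constant is 0.048×0.88×0.72 + 0.78104×0.88×0.28 + 0.81912×0.12×0.72 + 0.958398×0.12×0.28 = 0.325835
Posterior = 0.102974 / 0.325835 ≈ 0.316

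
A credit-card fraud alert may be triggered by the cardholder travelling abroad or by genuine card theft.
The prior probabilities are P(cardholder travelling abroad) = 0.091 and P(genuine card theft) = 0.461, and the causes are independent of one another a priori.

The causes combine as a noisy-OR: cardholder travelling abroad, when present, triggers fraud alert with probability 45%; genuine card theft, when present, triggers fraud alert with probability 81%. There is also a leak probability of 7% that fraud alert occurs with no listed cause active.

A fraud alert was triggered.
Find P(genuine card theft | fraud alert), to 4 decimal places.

Under noisy-OR, P(fraud alert | causes) = 1 − (1−0.07)·∏(1−qᵢ) over the active causes.
Enumerate the 4 (cardholder travelling abroad, genuine card theft) configurations and weight by the priors:
  P(fraud alert) = 0.07*0.909*0.539 + 0.8233*0.909*0.461 + 0.4885*0.091*0.539 + 0.902815*0.091*0.461
        = 0.034297 + 0.345003 + 0.023960 + 0.037874 = 0.441134
Configurations with genuine card theft contribute 0.382877, so
  P(genuine card theft | fraud alert) = 0.382877 / 0.441134 ≈ 0.8679

P(genuine card theft | fraud alert) ≈ 0.8679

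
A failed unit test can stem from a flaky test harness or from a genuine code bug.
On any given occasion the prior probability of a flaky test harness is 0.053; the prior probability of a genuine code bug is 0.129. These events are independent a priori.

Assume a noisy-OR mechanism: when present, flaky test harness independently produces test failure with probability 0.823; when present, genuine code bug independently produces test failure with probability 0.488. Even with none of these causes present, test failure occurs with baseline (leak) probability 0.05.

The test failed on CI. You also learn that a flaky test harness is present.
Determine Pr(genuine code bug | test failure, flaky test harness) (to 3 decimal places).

Pr(genuine code bug | test failure, flaky test harness) ≈ 0.140

Under noisy-OR, P(test failure | causes) = 1 − (1−0.05)·∏(1−qᵢ) over the active causes.
Sum P(test failure|·) weighted by the priors over both values of genuine code bug:
  P(test failure | flaky test harness) = 0.83185·0.871 + 0.913907·0.129
        = 0.724541 + 0.117894 = 0.842435
Keeping only the genuine code bug-present terms gives 0.117894, so
  P(genuine code bug | test failure, flaky test harness) = 0.117894 / 0.842435 ≈ 0.140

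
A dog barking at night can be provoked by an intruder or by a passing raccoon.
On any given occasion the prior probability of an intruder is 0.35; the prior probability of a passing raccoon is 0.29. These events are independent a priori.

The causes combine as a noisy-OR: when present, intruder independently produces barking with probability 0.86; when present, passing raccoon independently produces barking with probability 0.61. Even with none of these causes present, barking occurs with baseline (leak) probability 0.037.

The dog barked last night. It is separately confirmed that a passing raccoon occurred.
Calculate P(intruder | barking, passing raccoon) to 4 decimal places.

P(intruder | barking, passing raccoon) ≈ 0.4496

Under noisy-OR, P(barking | causes) = 1 − (1−0.037)·∏(1−qᵢ) over the active causes.
P(barking | passing raccoon) = 0.62443*0.65 + 0.94742*0.35 = 0.405880 + 0.331597 = 0.737477
Of this, 0.331597 comes from 0.94742*0.35 (the intruder=true cases).
P(intruder | barking, passing raccoon) = 0.331597 / 0.737477 ≈ 0.4496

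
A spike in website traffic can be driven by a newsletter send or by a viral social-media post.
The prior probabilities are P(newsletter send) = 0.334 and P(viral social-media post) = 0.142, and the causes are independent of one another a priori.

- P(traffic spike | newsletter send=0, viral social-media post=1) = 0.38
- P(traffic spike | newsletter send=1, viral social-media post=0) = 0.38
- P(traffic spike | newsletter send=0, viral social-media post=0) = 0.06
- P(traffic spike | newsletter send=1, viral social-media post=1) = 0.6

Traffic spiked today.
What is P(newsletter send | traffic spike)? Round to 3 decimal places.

Sum P(traffic spike|·) weighted by the priors over the 4 (newsletter send, viral social-media post) configurations:
  P(traffic spike) = 0.06·0.666·0.858 + 0.38·0.666·0.142 + 0.38·0.334·0.858 + 0.6·0.334·0.142
        = 0.034286 + 0.035937 + 0.108897 + 0.028457 = 0.207577
Configurations with newsletter send contribute 0.137354, so
  P(newsletter send | traffic spike) = 0.137354 / 0.207577 ≈ 0.662

P(newsletter send | traffic spike) ≈ 0.662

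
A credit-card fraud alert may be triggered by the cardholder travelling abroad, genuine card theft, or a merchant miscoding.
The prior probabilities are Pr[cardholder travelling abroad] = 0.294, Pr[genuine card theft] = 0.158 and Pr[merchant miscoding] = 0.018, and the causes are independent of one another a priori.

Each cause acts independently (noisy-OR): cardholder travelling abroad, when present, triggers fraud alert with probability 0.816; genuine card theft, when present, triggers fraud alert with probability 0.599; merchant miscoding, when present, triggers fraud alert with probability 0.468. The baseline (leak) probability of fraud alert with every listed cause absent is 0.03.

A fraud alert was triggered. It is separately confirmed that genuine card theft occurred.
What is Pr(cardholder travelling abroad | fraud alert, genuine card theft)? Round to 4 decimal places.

Under noisy-OR, P(fraud alert | causes) = 1 − (1−0.03)·∏(1−qᵢ) over the active causes.
Weight on cardholder travelling abroad=true, given the evidence: 0.268045 + 0.005091 = 0.273136
The normalizing constant is 0.61103*0.706*0.982 + 0.793068*0.706*0.018 + 0.92843*0.294*0.982 + 0.961925*0.294*0.018 = 0.706836
P(cardholder travelling abroad | fraud alert, genuine card theft) = 0.273136/0.706836 ≈ 0.3864

Pr(cardholder travelling abroad | fraud alert, genuine card theft) ≈ 0.3864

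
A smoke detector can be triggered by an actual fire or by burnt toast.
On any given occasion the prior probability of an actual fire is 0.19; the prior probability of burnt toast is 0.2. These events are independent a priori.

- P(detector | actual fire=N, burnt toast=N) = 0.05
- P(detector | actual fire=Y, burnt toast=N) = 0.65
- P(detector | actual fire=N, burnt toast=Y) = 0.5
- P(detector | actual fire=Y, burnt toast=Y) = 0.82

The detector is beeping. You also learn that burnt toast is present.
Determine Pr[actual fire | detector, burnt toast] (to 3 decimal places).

By total probability over both values of actual fire:
  P(detector | burnt toast) = 0.5*0.81 + 0.82*0.19
        = 0.405000 + 0.155800 = 0.560800
The terms with actual fire present sum to 0.155800, so
  P(actual fire | detector, burnt toast) = 0.155800 / 0.560800 ≈ 0.278

Pr[actual fire | detector, burnt toast] ≈ 0.278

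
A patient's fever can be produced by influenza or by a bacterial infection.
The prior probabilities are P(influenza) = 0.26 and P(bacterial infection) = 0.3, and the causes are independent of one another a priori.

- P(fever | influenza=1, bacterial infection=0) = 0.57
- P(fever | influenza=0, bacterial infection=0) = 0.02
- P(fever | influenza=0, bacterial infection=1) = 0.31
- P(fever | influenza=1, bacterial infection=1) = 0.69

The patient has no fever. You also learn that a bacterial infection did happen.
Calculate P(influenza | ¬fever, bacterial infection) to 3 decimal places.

P(¬fever | bacterial infection) = 0.69·0.74 + 0.31·0.26 = 0.510600 + 0.080600 = 0.591200
The influenza-present share is 0.31·0.26 = 0.080600.
So P(influenza | ¬fever, bacterial infection) = 0.080600/0.591200 ≈ 0.136.

P(influenza | ¬fever, bacterial infection) ≈ 0.136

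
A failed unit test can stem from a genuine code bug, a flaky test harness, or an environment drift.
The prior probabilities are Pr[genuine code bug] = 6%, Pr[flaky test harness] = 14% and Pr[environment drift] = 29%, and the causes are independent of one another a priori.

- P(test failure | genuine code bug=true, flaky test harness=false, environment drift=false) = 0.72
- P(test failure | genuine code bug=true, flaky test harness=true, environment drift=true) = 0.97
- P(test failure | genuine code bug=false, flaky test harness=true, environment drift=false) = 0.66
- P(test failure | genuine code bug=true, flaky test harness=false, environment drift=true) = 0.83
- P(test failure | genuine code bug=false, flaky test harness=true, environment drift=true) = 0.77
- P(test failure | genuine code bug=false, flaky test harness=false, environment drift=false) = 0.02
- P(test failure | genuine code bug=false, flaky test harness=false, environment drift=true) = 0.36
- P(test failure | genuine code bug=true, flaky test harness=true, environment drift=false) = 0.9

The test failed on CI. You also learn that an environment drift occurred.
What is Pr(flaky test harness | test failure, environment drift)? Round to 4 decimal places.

Pr(flaky test harness | test failure, environment drift) ≈ 0.2469

P(test failure | environment drift) = 0.36*0.94*0.86 + 0.77*0.94*0.14 + 0.83*0.06*0.86 + 0.97*0.06*0.14 = 0.291024 + 0.101332 + 0.042828 + 0.008148 = 0.443332
The flaky test harness-present share is 0.101332 + 0.008148 = 0.109480.
Hence the posterior is 0.109480/0.443332 ≈ 0.2469.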